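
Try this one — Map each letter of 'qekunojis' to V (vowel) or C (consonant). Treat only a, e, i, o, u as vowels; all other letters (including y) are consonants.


Letter mapping: q = C, e = V, k = C, u = V, n = C, o = V, j = C, i = V, s = C.

CVCVCVCVC


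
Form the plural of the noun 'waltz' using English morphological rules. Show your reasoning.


Apply rule: Add -es (sibilant/fricative ending). 'waltz' becomes 'waltzes'.

waltzes


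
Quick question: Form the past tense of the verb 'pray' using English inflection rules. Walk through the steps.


Apply rule: Add -ed. 'pray' becomes 'prayed'.

prayed


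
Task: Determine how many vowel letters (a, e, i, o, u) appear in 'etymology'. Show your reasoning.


Vowels in 'etymology': e, o, o = 3 vowels.

3


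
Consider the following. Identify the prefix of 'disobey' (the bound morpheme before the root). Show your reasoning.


The word 'disobey' = 'dis' (prefix) + 'obey' (root). The prefix is 'dis'.

dis


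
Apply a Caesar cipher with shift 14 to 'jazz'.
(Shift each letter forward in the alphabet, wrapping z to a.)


Shift each letter by 14: j -> x, a -> o, z -> n, z -> n. Result: 'xonn'.

xonn


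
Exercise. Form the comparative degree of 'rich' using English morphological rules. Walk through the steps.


Apply comparative formation (add -er): 'rich' -> 'richer'.

richer


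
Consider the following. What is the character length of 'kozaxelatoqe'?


Spell out 'kozaxelatoqe' and number each letter: k(1), o(2), z(3), a(4), x(5), e(6), l(7), a(8), t(9), o(10), q(11), e(12). Total: 12 letters.

12


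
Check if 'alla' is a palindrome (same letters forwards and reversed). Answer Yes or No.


Forward: 'alla'
Reversed: 'alla'
They are identical.

Yes


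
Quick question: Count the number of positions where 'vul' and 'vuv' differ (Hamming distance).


Alignment:
Position 1: 'v' vs 'v' = match
Position 2: 'u' vs 'u' = match
Position 3: 'l' vs 'v' = DIFFER
Total differences: 1

1


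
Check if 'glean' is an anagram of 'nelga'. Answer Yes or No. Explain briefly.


Sorted letters of 'glean': 'aegln'
Sorted letters of 'nelga': 'aegln'
They match.

Yes


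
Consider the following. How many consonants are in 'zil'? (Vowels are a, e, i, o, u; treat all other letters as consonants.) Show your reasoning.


Consonants in 'zil': z, l = 2 consonants.

2


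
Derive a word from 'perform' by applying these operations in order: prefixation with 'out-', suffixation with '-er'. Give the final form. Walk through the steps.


Step 1: Add prefix 'out-' to 'perform' = 'outperform'
Step 2: Add suffix '-er' to 'outperform' = 'outperformer'

outperformer


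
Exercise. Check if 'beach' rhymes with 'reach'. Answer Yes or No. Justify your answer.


Rime (stressed vowel + following sounds) of 'beach': -each = /iːtʃ/
Rime of 'reach': -each = /iːtʃ/
/iːtʃ/ and /iːtʃ/ are the same ending sound, so the words rhyme.

Yes


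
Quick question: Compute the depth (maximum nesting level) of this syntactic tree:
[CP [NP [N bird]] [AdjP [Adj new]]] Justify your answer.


Count bracket nesting levels:
'[' at pos 0: depth = 1
'[' at pos 4: depth = 2
'[' at pos 8: depth = 3
'[' at pos 18: depth = 2
'[' at pos 24: depth = 3
Maximum depth reached: 3

3


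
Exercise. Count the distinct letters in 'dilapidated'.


Unique letters in 'dilapidated': {a, d, e, i, l, p, t} = 7 distinct letters.

7


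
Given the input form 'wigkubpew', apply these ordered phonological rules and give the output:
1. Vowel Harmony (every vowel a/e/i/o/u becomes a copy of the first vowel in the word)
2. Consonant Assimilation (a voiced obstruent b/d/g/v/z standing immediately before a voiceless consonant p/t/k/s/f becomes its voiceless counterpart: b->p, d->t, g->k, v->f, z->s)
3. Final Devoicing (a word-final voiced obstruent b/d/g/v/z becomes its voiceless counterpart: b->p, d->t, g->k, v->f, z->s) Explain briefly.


Starting form: 'wigkubpew'
Rule 1: Vowel Harmony: all vowels become 'i' (matching first vowel). 'wigkubpew' -> 'wigkibpiw'
Rule 2: Consonant Assimilation: voiced obstruent before voiceless consonant becomes voiceless ('gk' -> 'kk', 'bp' -> 'pp'). 'wigkibpiw' -> 'wikkippiw'
Rule 3: Final Devoicing: final consonant 'w' is not one of the voiced obstruents b/d/g/v/z. No change.
Final form: 'wikkippiw'

wikkippiw


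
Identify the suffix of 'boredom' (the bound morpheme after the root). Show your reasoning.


The word 'boredom' = 'bore' (root) + '-dom' (suffix). The suffix is '-dom'.

dom


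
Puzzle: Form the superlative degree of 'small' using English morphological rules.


Apply superlative formation (add -est): 'small' -> 'smallest'.

smallest


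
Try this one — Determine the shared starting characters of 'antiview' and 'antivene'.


Compare from the start: 5 characters match: 'antiv'. Mismatch at position 6: 'i' vs 'e'.

antiv


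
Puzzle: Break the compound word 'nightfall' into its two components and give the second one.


Split 'nightfall' into 'night' + 'fall'. The second part is 'fall'.

fall


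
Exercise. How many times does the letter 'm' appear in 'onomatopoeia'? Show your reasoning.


Letter 'm' in 'onomatopoeia': found at position(s) 4 = 1 occurrence(s).

1


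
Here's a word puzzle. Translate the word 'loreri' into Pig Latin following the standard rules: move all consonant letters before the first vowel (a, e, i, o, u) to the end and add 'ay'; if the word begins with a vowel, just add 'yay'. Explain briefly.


'loreri': move consonant cluster 'l' to end and add 'ay': 'orerilay'.

orerilay


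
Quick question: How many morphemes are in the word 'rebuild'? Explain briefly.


Decomposition: re- (prefix) + build (root) = 2 morpheme(s)

2 morphemes


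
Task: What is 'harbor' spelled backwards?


Reverse 'harbor' character by character: 'robrah'.

robrah


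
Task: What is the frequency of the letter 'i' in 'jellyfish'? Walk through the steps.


Letter 'i' in 'jellyfish': found at position(s) 7 = 1 occurrence(s).

1


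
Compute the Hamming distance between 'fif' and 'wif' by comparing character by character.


Alignment:
Position 1: 'f' vs 'w' = DIFFER
Position 2: 'i' vs 'i' = match
Position 3: 'f' vs 'f' = match
Total differences: 1

1


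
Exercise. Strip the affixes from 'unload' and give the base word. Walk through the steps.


Remove prefix 'un' from 'unload' to get root 'load'.

load


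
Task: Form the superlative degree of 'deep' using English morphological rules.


Apply superlative formation (add -est): 'deep' -> 'deepest'.

deepest


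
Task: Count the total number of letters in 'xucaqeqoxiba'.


Spell out 'xucaqeqoxiba' and number each letter: x(1), u(2), c(3), a(4), q(5), e(6), q(7), o(8), x(9), i(10), b(11), a(12). Total: 12 letters.

12


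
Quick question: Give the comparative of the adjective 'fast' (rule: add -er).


Apply comparative formation (add -er): 'fast' -> 'faster'.

faster


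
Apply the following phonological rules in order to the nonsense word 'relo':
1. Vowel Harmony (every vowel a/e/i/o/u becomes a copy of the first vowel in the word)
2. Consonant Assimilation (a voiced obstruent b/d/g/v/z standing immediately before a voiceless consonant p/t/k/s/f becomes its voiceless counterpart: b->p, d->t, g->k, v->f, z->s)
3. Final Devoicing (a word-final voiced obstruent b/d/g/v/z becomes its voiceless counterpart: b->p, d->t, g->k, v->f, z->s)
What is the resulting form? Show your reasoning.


Starting form: 'relo'
Rule 1: Vowel Harmony: all vowels become 'e' (matching first vowel). 'relo' -> 'rele'
Rule 2: Consonant Assimilation: no voiced obstruent (b/d/g/v/z) stands immediately before a voiceless consonant (p/t/k/s/f). No change.
Rule 3: Final Devoicing: the word ends in the vowel 'e', not a consonant. No change.
Final form: 'rele'

rele


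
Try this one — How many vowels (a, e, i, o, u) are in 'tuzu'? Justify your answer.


Vowels in 'tuzu': u, u = 2 vowels.

2


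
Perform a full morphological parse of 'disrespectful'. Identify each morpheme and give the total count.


Step 1: Identify prefix: 'dis' (meaning: not/apart)
Step 2: Identify root: 'respect'
Step 3: Identify suffix(es): 'ful'
Decomposition: dis- (prefix: not/apart) + respect (root) + -ful (suffix: full of)
Total morphemes: 3

3 morphemes (dis- (prefix: not/apart) + respect (root) + -ful (suffix: full of))


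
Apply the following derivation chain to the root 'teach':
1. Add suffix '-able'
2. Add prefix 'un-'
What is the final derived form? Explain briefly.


Step 1: Add suffix '-able' to 'teach' = 'teachable'
Step 2: Add prefix 'un-' to 'teachable' = 'unteachable'

unteachable


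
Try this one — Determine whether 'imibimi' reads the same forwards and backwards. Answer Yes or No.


Forward: 'imibimi'
Reversed: 'imibimi'
They are identical.

Yes


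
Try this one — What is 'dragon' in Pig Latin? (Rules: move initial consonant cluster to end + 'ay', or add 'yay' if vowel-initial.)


'dragon': move consonant cluster 'dr' to end and add 'ay': 'agondray'.

agondray


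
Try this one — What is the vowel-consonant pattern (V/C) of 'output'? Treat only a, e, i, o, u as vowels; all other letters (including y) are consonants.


Letter mapping: o = V, u = V, t = C, p = C, u = V, t = C.

VVCCVC


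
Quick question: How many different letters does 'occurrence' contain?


Unique letters in 'occurrence': {c, e, n, o, r, u} = 6 distinct letters.

6


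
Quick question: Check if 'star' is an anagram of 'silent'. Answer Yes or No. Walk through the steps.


Sorted letters of 'star': 'arst'
Sorted letters of 'silent': 'eilnst'
They do not match.

No


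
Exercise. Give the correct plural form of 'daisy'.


Apply rule: Change -y to -ies (consonant + y). 'daisy' becomes 'daisies'.

daisies


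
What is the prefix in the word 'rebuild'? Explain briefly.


The word 'rebuild' = 're' (prefix) + 'build' (root). The prefix is 're'.

re


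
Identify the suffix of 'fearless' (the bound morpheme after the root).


The word 'fearless' = 'fear' (root) + '-less' (suffix). The suffix is '-less'.

less


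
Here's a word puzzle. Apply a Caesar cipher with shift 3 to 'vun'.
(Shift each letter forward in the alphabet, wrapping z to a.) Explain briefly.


Shift each letter by 3: v -> y, u -> x, n -> q. Result: 'yxq'.

yxq


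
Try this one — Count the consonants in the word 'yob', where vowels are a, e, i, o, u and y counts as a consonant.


Consonants in 'yob': y, b = 2 consonants.

2


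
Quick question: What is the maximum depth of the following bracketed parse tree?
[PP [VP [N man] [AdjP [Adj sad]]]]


Count bracket nesting levels:
'[' at pos 0: depth = 1
'[' at pos 4: depth = 2
'[' at pos 8: depth = 3
'[' at pos 16: depth = 3
'[' at pos 22: depth = 4
Maximum depth reached: 4

4


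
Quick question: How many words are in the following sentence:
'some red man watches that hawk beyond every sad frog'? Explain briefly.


Split into words: some | red | man | watches | that | hawk | beyond | every | sad | frog = 10 words.

10


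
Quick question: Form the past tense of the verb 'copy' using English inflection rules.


Apply rule: Change -y to -ied. 'copy' becomes 'copied'.

copied


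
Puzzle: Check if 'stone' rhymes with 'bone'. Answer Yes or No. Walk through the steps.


Rime (stressed vowel + following sounds) of 'stone': -one = /oʊn/
Rime of 'bone': -one = /oʊn/
/oʊn/ and /oʊn/ are the same ending sound, so the words rhyme.

Yes


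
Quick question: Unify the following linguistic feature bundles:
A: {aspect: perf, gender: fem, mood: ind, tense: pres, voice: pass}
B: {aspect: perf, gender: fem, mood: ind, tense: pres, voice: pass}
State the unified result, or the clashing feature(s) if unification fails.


Compare features:
aspect: A=perf vs B=perf -> unified: perf
gender: A=fem vs B=fem -> unified: fem
mood: A=ind vs B=ind -> unified: ind
tense: A=pres vs B=pres -> unified: pres
voice: A=pass vs B=pass -> unified: pass
No clashes found.

Unified: {aspect: perf, gender: fem, mood: ind, tense: pres, voice: pass}


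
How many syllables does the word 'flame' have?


Break 'flame' into syllables: flame -> flame = 1 syllable

1 syllable


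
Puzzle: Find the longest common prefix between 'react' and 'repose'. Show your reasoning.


Compare from the start: 2 characters match: 're'. Mismatch at position 3: 'a' vs 'p'.

re


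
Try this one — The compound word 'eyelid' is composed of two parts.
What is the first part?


Split 'eyelid' into 'eye' + 'lid'. The first part is 'eye'.

eye


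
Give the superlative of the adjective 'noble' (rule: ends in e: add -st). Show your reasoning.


Apply superlative formation (ends in e: add -st): 'noble' -> 'noblest'.

noblest


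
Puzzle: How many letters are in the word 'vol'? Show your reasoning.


Spell out 'vol' and number each letter: v(1), o(2), l(3). Total: 3 letters.

3


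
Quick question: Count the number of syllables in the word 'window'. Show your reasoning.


Break 'window' into syllables: win-dow -> win | dow = 2 syllables

2 syllables


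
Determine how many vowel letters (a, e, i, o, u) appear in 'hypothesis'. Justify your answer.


Vowels in 'hypothesis': o, e, i = 3 vowels.

3


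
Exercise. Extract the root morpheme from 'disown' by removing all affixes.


Remove prefix 'dis' from 'disown' to get root 'own'.

own


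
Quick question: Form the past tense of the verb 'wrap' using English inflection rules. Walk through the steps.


Apply rule: Double final consonant and add -ed. 'wrap' becomes 'wrapped'.

wrapped


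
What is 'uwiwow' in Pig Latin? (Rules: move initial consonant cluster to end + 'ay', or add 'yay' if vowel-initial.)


'uwiwow' starts with a vowel, so add 'yay': 'uwiwowyay'.

uwiwowyay


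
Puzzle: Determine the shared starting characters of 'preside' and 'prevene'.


Compare from the start: 3 characters match: 'pre'. Mismatch at position 4: 's' vs 'v'.

pre


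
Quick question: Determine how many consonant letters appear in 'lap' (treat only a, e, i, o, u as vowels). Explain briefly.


Consonants in 'lap': l, p = 2 consonants.

2


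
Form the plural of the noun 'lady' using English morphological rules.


Apply rule: Change -y to -ies (consonant + y). 'lady' becomes 'ladies'.

ladies


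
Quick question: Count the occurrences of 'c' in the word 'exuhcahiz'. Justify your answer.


Letter 'c' in 'exuhcahiz': found at position(s) 5 = 1 occurrence(s).

1


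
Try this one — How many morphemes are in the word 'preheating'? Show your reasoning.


Decomposition: pre- (prefix) + heat (root) + -ing (suffix) = 3 morpheme(s)

3 morphemes


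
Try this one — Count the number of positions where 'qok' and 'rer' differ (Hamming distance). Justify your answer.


Alignment:
Position 1: 'q' vs 'r' = DIFFER
Position 2: 'o' vs 'e' = DIFFER
Position 3: 'k' vs 'r' = DIFFER
Total differences: 3

3


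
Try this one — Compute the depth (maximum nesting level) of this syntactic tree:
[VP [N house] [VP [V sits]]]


Count bracket nesting levels:
'[' at pos 0: depth = 1
'[' at pos 4: depth = 2
'[' at pos 14: depth = 2
'[' at pos 18: depth = 3
Maximum depth reached: 3

3


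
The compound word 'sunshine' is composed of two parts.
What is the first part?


Split 'sunshine' into 'sun' + 'shine'. The first part is 'sun'.

sun


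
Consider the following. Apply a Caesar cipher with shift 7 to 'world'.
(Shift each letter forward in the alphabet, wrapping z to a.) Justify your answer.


Shift each letter by 7: w -> d, o -> v, r -> y, l -> s, d -> k. Result: 'dvysk'.

dvysk


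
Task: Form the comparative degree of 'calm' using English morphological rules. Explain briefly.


Apply comparative formation (add -er): 'calm' -> 'calmer'.

calmer


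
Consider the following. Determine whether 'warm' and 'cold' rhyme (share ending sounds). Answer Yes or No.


Rime (stressed vowel + following sounds) of 'warm': -arm = /ɔːrm/
Rime of 'cold': -old = /oʊld/
/ɔːrm/ and /oʊld/ are different ending sounds, so the words do not rhyme.

No


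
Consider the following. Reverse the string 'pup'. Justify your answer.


Reverse 'pup' character by character: 'pup'.

pup


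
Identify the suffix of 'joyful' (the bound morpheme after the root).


The word 'joyful' = 'joy' (root) + '-ful' (suffix). The suffix is '-ful'.

ful


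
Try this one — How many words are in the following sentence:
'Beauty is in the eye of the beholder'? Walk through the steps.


Split into words: Beauty | is | in | the | eye | of | the | beholder = 8 words.

8


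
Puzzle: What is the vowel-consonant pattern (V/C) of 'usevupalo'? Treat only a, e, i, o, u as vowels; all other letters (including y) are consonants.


Letter mapping: u = V, s = C, e = V, v = C, u = V, p = C, a = V, l = C, o = V.

VCVCVCVCV


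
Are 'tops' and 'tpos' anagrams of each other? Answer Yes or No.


Sorted letters of 'tops': 'opst'
Sorted letters of 'tpos': 'opst'
They match.

Yes


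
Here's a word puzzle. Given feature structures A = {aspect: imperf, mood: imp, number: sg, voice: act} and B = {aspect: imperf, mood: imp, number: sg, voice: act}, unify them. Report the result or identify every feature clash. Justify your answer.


Compare features:
aspect: A=imperf vs B=imperf -> unified: imperf
mood: A=imp vs B=imp -> unified: imp
number: A=sg vs B=sg -> unified: sg
voice: A=act vs B=act -> unified: act
No clashes found.

Unified: {aspect: imperf, mood: imp, number: sg, voice: act}


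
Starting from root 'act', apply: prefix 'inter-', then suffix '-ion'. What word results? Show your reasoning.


Step 1: Add prefix 'inter-' to 'act' = 'interact'
Step 2: Add suffix '-ion' to 'interact' = 'interaction'

interaction


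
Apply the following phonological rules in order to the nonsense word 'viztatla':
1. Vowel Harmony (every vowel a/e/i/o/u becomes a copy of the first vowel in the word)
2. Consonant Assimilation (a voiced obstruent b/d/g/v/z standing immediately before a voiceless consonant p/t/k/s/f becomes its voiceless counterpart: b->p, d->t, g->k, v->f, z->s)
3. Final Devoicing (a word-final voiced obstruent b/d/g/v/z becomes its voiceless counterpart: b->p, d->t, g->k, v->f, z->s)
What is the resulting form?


Starting form: 'viztatla'
Rule 1: Vowel Harmony: all vowels become 'i' (matching first vowel). 'viztatla' -> 'viztitli'
Rule 2: Consonant Assimilation: voiced obstruent before voiceless consonant becomes voiceless ('zt' -> 'st'). 'viztitli' -> 'vistitli'
Rule 3: Final Devoicing: the word ends in the vowel 'i', not a consonant. No change.
Final form: 'vistitli'

vistitli


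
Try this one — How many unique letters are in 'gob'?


Unique letters in 'gob': {b, g, o} = 3 distinct letters.

3


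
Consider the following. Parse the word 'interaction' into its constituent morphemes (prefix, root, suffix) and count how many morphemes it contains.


Step 1: Identify prefix: 'inter' (meaning: between)
Step 2: Identify root: 'act'
Step 3: Identify suffix(es): 'ion'
Decomposition: inter- (prefix: between) + act (root) + -ion (suffix: act of)
Total morphemes: 3

3 morphemes (inter- (prefix: between) + act (root) + -ion (suffix: act of))


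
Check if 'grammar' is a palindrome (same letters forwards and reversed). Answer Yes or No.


Forward: 'grammar'
Reversed: 'rammarg'
They differ.

No


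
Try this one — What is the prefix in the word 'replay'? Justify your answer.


The word 'replay' = 're' (prefix) + 'play' (root). The prefix is 're'.

re


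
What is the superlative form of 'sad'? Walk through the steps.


Apply superlative formation (double final consonant, add -est): 'sad' -> 'saddest'.

saddest


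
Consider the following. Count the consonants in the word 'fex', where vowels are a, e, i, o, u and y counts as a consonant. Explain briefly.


Consonants in 'fex': f, x = 2 consonants.

2


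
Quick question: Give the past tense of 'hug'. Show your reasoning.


Apply rule: Double final consonant and add -ed. 'hug' becomes 'hugged'.

hugged


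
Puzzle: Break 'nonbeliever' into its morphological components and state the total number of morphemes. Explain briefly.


Step 1: Identify prefix: 'non' (meaning: not)
Step 2: Identify root: 'believe'
Step 3: Identify suffix(es): 'er'
Decomposition: non- (prefix: not) + believe (root) + -er (suffix: one who)
Total morphemes: 3

3 morphemes (non- (prefix: not) + believe (root) + -er (suffix: one who))


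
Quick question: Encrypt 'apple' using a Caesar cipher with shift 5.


Shift each letter by 5: a -> f, p -> u, p -> u, l -> q, e -> j. Result: 'fuuqj'.

fuuqj


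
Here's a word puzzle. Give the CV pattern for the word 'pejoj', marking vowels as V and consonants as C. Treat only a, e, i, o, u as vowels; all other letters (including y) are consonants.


Letter mapping: p = C, e = V, j = C, o = V, j = C.

CVCVC


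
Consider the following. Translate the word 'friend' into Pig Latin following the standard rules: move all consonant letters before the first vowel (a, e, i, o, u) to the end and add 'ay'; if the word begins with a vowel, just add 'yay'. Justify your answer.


'friend': move consonant cluster 'fr' to end and add 'ay': 'iendfray'.

iendfray


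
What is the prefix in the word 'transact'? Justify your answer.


The word 'transact' = 'trans' (prefix) + 'act' (root). The prefix is 'trans'.

trans


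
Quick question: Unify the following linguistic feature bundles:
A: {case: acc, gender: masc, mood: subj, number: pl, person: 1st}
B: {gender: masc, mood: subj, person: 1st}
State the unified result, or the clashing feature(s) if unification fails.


Compare features:
case: A=acc vs B=_ -> unified: acc
gender: A=masc vs B=masc -> unified: masc
mood: A=subj vs B=subj -> unified: subj
number: A=pl vs B=_ -> unified: pl
person: A=1st vs B=1st -> unified: 1st
No clashes found.

Unified: {case: acc, gender: masc, mood: subj, number: pl, person: 1st}


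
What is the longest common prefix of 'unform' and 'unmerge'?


Compare from the start: 2 characters match: 'un'. Mismatch at position 3: 'f' vs 'm'.

un


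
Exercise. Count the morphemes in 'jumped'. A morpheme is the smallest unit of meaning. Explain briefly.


Decomposition: jump (root) + -ed (suffix) = 2 morpheme(s)

2 morphemes


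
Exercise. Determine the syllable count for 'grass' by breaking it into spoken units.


Break 'grass' into syllables: grass -> grass = 1 syllable

1 syllable


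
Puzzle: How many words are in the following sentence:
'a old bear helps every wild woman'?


Split into words: a | old | bear | helps | every | wild | woman = 7 words.

7


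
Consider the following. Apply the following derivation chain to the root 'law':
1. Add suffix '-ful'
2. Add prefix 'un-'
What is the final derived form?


Step 1: Add suffix '-ful' to 'law' = 'lawful'
Step 2: Add prefix 'un-' to 'lawful' = 'unlawful'

unlawful


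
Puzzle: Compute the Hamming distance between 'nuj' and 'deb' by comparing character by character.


Alignment:
Position 1: 'n' vs 'd' = DIFFER
Position 2: 'u' vs 'e' = DIFFER
Position 3: 'j' vs 'b' = DIFFER
Total differences: 3

3


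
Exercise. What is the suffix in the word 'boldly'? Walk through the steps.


The word 'boldly' = 'bold' (root) + '-ly' (suffix). The suffix is '-ly'.

ly


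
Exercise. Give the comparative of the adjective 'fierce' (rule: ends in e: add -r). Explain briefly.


Apply comparative formation (ends in e: add -r): 'fierce' -> 'fiercer'.

fiercer


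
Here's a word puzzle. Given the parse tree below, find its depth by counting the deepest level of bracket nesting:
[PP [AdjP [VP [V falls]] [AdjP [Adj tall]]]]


Count bracket nesting levels:
'[' at pos 0: depth = 1
'[' at pos 4: depth = 2
'[' at pos 10: depth = 3
'[' at pos 14: depth = 4
'[' at pos 25: depth = 3
'[' at pos 31: depth = 4
Maximum depth reached: 4

4


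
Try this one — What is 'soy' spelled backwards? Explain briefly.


Reverse 'soy' character by character: 'yos'.

yos


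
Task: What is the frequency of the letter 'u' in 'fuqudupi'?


Letter 'u' in 'fuqudupi': found at position(s) 2, 4, 6 = 3 occurrence(s).

3


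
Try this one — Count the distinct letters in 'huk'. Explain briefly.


Unique letters in 'huk': {h, k, u} = 3 distinct letters.

3


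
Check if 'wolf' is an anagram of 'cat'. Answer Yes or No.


Sorted letters of 'wolf': 'flow'
Sorted letters of 'cat': 'act'
They do not match.

No


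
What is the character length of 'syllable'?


Spell out 'syllable' and number each letter: s(1), y(2), l(3), l(4), a(5), b(6), l(7), e(8). Total: 8 letters.

8


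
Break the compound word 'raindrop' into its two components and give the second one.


Split 'raindrop' into 'rain' + 'drop'. The second part is 'drop'.

drop


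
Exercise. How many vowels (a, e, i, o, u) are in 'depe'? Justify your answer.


Vowels in 'depe': e, e = 2 vowels.

2


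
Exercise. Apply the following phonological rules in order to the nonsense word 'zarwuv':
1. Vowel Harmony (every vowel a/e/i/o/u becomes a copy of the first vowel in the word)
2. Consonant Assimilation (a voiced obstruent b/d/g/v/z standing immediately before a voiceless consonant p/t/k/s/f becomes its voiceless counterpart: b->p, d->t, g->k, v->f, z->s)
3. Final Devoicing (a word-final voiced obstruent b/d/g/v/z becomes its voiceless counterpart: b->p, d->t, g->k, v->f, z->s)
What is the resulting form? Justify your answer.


Starting form: 'zarwuv'
Rule 1: Vowel Harmony: all vowels become 'a' (matching first vowel). 'zarwuv' -> 'zarwav'
Rule 2: Consonant Assimilation: no voiced obstruent (b/d/g/v/z) stands immediately before a voiceless consonant (p/t/k/s/f). No change.
Rule 3: Final Devoicing: word-final voiced obstruent 'v' becomes voiceless 'f'. 'zarwav' -> 'zarwaf'
Final form: 'zarwaf'

zarwaf


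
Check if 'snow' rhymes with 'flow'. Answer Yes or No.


Rime (stressed vowel + following sounds) of 'snow': -ow = /oʊ/
Rime of 'flow': -ow = /oʊ/
/oʊ/ and /oʊ/ are the same ending sound, so the words rhyme.

Yes


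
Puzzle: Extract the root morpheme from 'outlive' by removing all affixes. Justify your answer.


Remove prefix 'out' from 'outlive' to get root 'live'.

live


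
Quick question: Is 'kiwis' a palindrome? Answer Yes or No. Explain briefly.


Forward: 'kiwis'
Reversed: 'siwik'
They differ.

No


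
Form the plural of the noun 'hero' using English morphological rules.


Apply rule: Add -es (consonant + o). 'hero' becomes 'heroes'.

heroes


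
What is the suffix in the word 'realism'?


The word 'realism' = 'real' (root) + '-ism' (suffix). The suffix is '-ism'.

ism


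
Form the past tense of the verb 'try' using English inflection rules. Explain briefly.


Apply rule: Change -y to -ied. 'try' becomes 'tried'.

tried


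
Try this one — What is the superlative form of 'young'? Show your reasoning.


Apply superlative formation (add -est): 'young' -> 'youngest'.

youngest


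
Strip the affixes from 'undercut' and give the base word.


Remove prefix 'under' from 'undercut' to get root 'cut'.

cut


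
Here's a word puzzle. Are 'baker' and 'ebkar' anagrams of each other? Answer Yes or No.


Sorted letters of 'baker': 'abekr'
Sorted letters of 'ebkar': 'abekr'
They match.

Yes


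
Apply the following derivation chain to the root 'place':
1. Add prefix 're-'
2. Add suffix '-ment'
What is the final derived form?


Step 1: Add prefix 're-' to 'place' = 'replace'
Step 2: Add suffix '-ment' to 'replace' = 'replacement'

replacement


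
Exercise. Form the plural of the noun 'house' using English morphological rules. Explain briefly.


Apply rule: Add -s. 'house' becomes 'houses'.

houses


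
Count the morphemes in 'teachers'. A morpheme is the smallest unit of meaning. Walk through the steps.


Decomposition: teach (root) + -er (suffix) + -s (plural) = 3 morpheme(s)

3 morphemes


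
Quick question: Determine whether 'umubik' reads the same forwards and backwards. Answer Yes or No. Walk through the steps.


Forward: 'umubik'
Reversed: 'kibumu'
They differ.

No


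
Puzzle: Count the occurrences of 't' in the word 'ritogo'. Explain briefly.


Letter 't' in 'ritogo': found at position(s) 3 = 1 occurrence(s).

1


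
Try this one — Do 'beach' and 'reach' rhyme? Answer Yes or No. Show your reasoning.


Rime (stressed vowel + following sounds) of 'beach': -each = /iːtʃ/
Rime of 'reach': -each = /iːtʃ/
/iːtʃ/ and /iːtʃ/ are the same ending sound, so the words rhyme.

Yes


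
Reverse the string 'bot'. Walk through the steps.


Reverse 'bot' character by character: 'tob'.

tob


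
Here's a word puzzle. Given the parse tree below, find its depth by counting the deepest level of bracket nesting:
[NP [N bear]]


Count bracket nesting levels:
'[' at pos 0: depth = 1
'[' at pos 4: depth = 2
Maximum depth reached: 2

2


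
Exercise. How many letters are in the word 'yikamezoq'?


Spell out 'yikamezoq' and number each letter: y(1), i(2), k(3), a(4), m(5), e(6), z(7), o(8), q(9). Total: 9 letters.

9


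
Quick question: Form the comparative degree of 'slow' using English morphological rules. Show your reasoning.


Apply comparative formation (add -er): 'slow' -> 'slower'.

slower


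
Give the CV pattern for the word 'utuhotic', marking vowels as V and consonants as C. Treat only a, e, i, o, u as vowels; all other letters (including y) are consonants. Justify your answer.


Letter mapping: u = V, t = C, u = V, h = C, o = V, t = C, i = V, c = C.

VCVCVCVC


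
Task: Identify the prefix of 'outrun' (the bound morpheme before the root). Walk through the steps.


The word 'outrun' = 'out' (prefix) + 'run' (root). The prefix is 'out'.

out


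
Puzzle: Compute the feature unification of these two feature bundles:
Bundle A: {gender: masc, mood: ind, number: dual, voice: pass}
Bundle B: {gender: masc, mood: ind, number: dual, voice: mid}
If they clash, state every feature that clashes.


Compare features:
gender: A=masc vs B=masc -> unified: masc
mood: A=ind vs B=ind -> unified: ind
number: A=dual vs B=dual -> unified: dual
voice: A=pass vs B=mid -> CLASH
Clash detected on feature 'voice' (pass vs mid); unification fails.

CLASH on 'voice' (pass vs mid)


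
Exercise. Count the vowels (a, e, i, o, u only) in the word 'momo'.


Vowels in 'momo': o, o = 2 vowels.

2


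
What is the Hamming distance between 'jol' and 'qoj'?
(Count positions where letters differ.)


Alignment:
Position 1: 'j' vs 'q' = DIFFER
Position 2: 'o' vs 'o' = match
Position 3: 'l' vs 'j' = DIFFER
Total differences: 2

2


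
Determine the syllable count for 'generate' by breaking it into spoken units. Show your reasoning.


Break 'generate' into syllables: gen-er-ate -> gen | er | ate = 3 syllables

3 syllables


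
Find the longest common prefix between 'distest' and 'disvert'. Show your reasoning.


Compare from the start: 3 characters match: 'dis'. Mismatch at position 4: 't' vs 'v'.

dis


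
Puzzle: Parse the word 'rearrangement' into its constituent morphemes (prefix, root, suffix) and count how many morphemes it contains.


Step 1: Identify prefix: 're' (meaning: again)
Step 2: Identify root: 'arrange'
Step 3: Identify suffix(es): 'ment'
Decomposition: re- (prefix: again) + arrange (root) + -ment (suffix: action/result)
Total morphemes: 3

3 morphemes (re- (prefix: again) + arrange (root) + -ment (suffix: action/result))


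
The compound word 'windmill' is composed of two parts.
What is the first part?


Split 'windmill' into 'wind' + 'mill'. The first part is 'wind'.

wind


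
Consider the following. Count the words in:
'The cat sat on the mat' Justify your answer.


Split into words: The | cat | sat | on | the | mat = 6 words.

6


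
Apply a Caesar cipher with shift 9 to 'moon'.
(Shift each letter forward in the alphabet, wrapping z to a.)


Shift each letter by 9: m -> v, o -> x, o -> x, n -> w. Result: 'vxxw'.

vxxw


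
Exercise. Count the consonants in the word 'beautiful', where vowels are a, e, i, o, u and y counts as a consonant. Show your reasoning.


Consonants in 'beautiful': b, t, f, l = 4 consonants.

4


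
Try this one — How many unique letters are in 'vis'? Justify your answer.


Unique letters in 'vis': {i, s, v} = 3 distinct letters.

3


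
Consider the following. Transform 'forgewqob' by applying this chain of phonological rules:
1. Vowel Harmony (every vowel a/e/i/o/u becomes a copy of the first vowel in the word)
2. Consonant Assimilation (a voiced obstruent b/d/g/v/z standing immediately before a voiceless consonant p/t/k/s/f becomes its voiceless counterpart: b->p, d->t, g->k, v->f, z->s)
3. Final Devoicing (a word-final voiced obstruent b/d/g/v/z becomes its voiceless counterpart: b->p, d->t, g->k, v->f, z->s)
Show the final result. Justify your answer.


Starting form: 'forgewqob'
Rule 1: Vowel Harmony: all vowels become 'o' (matching first vowel). 'forgewqob' -> 'forgowqob'
Rule 2: Consonant Assimilation: no voiced obstruent (b/d/g/v/z) stands immediately before a voiceless consonant (p/t/k/s/f). No change.
Rule 3: Final Devoicing: word-final voiced obstruent 'b' becomes voiceless 'p'. 'forgowqob' -> 'forgowqop'
Final form: 'forgowqop'

forgowqop


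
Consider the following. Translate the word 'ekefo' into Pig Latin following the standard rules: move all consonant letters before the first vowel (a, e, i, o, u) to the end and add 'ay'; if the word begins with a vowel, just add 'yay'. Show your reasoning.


'ekefo' starts with a vowel, so add 'yay': 'ekefoyay'.

ekefoyay


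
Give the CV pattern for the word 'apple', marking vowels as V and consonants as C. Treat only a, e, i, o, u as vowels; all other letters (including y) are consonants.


Letter mapping: a = V, p = C, p = C, l = C, e = V.

VCCCV


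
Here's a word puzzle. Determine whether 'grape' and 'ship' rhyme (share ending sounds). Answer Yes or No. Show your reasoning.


Rime (stressed vowel + following sounds) of 'grape': -ape = /eɪp/
Rime of 'ship': -ip = /ɪp/
/eɪp/ and /ɪp/ are different ending sounds, so the words do not rhyme.

No


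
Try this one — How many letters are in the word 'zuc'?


Spell out 'zuc' and number each letter: z(1), u(2), c(3). Total: 3 letters.

3


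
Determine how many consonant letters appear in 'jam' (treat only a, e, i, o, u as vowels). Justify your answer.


Consonants in 'jam': j, m = 2 consonants.

2


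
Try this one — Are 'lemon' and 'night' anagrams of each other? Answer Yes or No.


Sorted letters of 'lemon': 'elmno'
Sorted letters of 'night': 'ghint'
They do not match.

No


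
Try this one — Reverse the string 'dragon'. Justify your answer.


Reverse 'dragon' character by character: 'nogard'.

nogard


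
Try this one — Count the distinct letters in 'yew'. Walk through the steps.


Unique letters in 'yew': {e, w, y} = 3 distinct letters.

3


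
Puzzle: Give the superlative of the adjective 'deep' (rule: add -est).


Apply superlative formation (add -est): 'deep' -> 'deepest'.

deepest


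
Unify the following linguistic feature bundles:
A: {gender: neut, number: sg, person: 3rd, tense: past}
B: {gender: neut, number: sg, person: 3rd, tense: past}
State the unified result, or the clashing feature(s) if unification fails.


Compare features:
gender: A=neut vs B=neut -> unified: neut
number: A=sg vs B=sg -> unified: sg
person: A=3rd vs B=3rd -> unified: 3rd
tense: A=past vs B=past -> unified: past
No clashes found.

Unified: {gender: neut, number: sg, person: 3rd, tense: past}


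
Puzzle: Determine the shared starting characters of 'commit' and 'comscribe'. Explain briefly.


Compare from the start: 3 characters match: 'com'. Mismatch at position 4: 'm' vs 's'.

com


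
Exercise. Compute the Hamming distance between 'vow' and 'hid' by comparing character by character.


Alignment:
Position 1: 'v' vs 'h' = DIFFER
Position 2: 'o' vs 'i' = DIFFER
Position 3: 'w' vs 'd' = DIFFER
Total differences: 3

3


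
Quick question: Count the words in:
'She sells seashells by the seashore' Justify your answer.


Split into words: She | sells | seashells | by | the | seashore = 6 words.

6


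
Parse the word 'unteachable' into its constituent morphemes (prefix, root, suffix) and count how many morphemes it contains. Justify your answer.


Step 1: Identify prefix: 'un' (meaning: not/reverse)
Step 2: Identify root: 'teach'
Step 3: Identify suffix(es): 'able'
Decomposition: un- (prefix: not/reverse) + teach (root) + -able (suffix: capable of)
Total morphemes: 3

3 morphemes (un- (prefix: not/reverse) + teach (root) + -able (suffix: capable of))


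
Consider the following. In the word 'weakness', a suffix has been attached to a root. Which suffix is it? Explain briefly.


The word 'weakness' = 'weak' (root) + '-ness' (suffix). The suffix is '-ness'.

ness


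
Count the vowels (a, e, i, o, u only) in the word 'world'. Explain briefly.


Vowels in 'world': o = 1 vowels.

1


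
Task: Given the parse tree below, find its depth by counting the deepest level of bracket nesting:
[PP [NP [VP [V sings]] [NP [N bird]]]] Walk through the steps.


Count bracket nesting levels:
'[' at pos 0: depth = 1
'[' at pos 4: depth = 2
'[' at pos 8: depth = 3
'[' at pos 12: depth = 4
'[' at pos 23: depth = 3
'[' at pos 27: depth = 4
Maximum depth reached: 4

4


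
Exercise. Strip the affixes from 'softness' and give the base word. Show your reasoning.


Remove suffix '-ness' from 'softness' to get root 'soft'.

soft


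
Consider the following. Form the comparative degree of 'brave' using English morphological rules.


Apply comparative formation (ends in e: add -r): 'brave' -> 'braver'.

braver


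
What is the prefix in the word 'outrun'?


The word 'outrun' = 'out' (prefix) + 'run' (root). The prefix is 'out'.

out


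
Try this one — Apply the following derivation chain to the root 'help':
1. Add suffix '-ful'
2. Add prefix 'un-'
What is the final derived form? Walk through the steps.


Step 1: Add suffix '-ful' to 'help' = 'helpful'
Step 2: Add prefix 'un-' to 'helpful' = 'unhelpful'

unhelpful


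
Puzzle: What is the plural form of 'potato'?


Apply rule: Add -es (consonant + o). 'potato' becomes 'potatoes'.

potatoes


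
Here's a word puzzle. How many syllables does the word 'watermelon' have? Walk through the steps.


Break 'watermelon' into syllables: wa-ter-mel-on -> wa | ter | mel | on = 4 syllables

4 syllables


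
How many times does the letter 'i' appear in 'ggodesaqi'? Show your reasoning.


Letter 'i' in 'ggodesaqi': found at position(s) 9 = 1 occurrence(s).

1


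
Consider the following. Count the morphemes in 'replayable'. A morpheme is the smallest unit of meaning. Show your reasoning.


Decomposition: re- (prefix) + play (root) + -able (suffix) = 3 morpheme(s)

3 morphemes


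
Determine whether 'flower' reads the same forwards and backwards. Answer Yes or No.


Forward: 'flower'
Reversed: 'rewolf'
They differ.

No


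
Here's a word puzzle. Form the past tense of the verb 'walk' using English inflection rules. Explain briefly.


Apply rule: Add -ed. 'walk' becomes 'walked'.

walked


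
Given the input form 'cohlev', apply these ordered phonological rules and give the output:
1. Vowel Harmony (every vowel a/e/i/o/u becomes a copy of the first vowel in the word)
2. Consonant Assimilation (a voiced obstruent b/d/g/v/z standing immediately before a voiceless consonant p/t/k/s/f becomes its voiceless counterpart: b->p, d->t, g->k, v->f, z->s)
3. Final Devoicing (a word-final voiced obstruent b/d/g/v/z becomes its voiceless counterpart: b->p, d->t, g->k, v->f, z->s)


Starting form: 'cohlev'
Rule 1: Vowel Harmony: all vowels become 'o' (matching first vowel). 'cohlev' -> 'cohlov'
Rule 2: Consonant Assimilation: no voiced obstruent (b/d/g/v/z) stands immediately before a voiceless consonant (p/t/k/s/f). No change.
Rule 3: Final Devoicing: word-final voiced obstruent 'v' becomes voiceless 'f'. 'cohlov' -> 'cohlof'
Final form: 'cohlof'

cohlof
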